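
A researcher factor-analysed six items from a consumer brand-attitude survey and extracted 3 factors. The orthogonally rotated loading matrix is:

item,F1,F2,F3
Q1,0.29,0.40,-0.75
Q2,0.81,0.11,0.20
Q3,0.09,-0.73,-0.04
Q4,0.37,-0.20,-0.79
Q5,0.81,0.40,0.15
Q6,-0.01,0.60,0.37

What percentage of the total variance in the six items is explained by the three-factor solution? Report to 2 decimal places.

SS loadings by factor: 1.5414, 1.2650, 1.3876; total = 4.1940.
Total variance with 6 standardized items is 6, so the solution explains 4.1940/6 = 0.6990 = 69.90%.

69.90%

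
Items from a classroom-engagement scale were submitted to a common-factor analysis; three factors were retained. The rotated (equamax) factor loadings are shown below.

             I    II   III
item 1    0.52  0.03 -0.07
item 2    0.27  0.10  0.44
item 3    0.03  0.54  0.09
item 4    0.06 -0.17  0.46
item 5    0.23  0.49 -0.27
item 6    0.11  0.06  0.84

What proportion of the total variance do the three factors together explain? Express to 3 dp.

Communalities: 0.2762, 0.2765, 0.3006, 0.2441, 0.3659, 0.7213; Σh² = 2.1846.
Total variance with 6 standardized items is 6, so the solution explains 2.1846/6 = 0.3641.

0.364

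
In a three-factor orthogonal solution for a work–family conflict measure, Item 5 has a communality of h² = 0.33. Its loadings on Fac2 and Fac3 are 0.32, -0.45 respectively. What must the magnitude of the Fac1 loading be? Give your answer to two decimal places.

Under orthogonal rotation h² = Σλ², so λ_Fac1² = h² − (0.3049) = 0.33 − 0.3049 = 0.0251.
|λ| = √0.0251 = 0.1584.

0.16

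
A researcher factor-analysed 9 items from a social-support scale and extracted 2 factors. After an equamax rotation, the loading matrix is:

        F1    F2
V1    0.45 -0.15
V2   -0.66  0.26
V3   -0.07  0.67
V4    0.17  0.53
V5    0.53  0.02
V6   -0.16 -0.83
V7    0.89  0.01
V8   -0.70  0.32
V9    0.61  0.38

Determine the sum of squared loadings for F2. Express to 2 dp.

SS loadings for F2 = (-0.15)² + 0.26² + 0.67² + 0.53² + 0.02² + (-0.83)² + 0.01² + 0.32² + 0.38² = 0.0225 + 0.0676 + 0.4489 + 0.2809 + 0.0004 + 0.6889 + 0.0001 + 0.1024 + 0.1444 = 1.7561

1.76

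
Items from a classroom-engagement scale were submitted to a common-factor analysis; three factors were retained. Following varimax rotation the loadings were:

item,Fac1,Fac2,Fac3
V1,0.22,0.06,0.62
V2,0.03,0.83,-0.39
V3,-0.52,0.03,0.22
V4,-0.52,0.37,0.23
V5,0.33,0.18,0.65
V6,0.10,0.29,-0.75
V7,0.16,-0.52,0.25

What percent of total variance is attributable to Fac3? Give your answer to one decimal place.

24.1%

SS loadings for Fac3 = 0.62² + (-0.39)² + 0.22² + 0.23² + 0.65² + (-0.75)² + 0.25² = 1.6853
With 7 standardized items, total variance = 7. Proportion = 1.6853/7 = 0.2408 → 24.08%.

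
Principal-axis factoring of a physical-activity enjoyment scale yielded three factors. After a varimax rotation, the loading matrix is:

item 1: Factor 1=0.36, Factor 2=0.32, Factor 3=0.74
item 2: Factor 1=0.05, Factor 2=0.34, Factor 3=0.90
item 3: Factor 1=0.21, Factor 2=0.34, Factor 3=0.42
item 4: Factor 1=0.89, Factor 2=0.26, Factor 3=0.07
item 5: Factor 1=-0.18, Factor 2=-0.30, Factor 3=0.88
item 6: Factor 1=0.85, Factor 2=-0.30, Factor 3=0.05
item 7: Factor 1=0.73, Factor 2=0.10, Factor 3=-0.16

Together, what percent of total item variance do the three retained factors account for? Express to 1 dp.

Communalities: 0.7796, 0.9281, 0.3361, 0.8646, 0.8968, 0.8150, 0.5685; Σh² = 5.1887.
Total variance with 7 standardized items is 7, so the solution explains 5.1887/7 = 0.7412 = 74.12%.

74.1%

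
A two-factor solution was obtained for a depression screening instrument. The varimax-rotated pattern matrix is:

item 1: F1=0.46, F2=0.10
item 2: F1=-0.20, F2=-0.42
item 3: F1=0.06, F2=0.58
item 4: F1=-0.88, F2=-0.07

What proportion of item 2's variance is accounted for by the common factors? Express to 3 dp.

0.216

h² = (-0.20)² + (-0.42)² = 0.0400 + 0.1764 = 0.2164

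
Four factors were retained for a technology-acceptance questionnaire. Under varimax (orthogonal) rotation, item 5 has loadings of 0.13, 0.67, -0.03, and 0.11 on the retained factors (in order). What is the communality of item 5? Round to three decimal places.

0.479

h² = 0.13² + 0.67² + (-0.03)² + 0.11² = 0.0169 + 0.4489 + 0.0009 + 0.0121 = 0.4788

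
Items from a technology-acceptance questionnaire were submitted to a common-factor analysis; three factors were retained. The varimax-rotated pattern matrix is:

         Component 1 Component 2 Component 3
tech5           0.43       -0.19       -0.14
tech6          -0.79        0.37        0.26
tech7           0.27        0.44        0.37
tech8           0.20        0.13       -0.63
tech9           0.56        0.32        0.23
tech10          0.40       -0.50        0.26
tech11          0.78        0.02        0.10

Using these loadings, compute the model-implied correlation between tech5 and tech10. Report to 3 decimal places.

0.231

r̂ = Σ λ_i·λ_j across factors = (0.43)(0.40) + (-0.19)(-0.50) + (-0.14)(0.26)
  = +0.1720 +0.0950 -0.0364 = 0.2306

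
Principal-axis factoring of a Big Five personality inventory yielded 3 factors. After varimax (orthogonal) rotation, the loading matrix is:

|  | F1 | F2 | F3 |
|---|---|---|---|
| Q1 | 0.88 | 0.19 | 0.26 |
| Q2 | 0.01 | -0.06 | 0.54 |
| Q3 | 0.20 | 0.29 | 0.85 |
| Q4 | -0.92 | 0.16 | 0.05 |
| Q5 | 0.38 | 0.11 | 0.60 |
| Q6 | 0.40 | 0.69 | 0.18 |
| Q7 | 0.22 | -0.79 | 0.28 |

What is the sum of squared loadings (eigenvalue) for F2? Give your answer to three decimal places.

SS loadings for F2 = 0.19² + (-0.06)² + 0.29² + 0.16² + 0.11² + 0.69² + (-0.79)² = 0.0361 + 0.0036 + 0.0841 + 0.0256 + 0.0121 + 0.4761 + 0.6241 = 1.2617

1.262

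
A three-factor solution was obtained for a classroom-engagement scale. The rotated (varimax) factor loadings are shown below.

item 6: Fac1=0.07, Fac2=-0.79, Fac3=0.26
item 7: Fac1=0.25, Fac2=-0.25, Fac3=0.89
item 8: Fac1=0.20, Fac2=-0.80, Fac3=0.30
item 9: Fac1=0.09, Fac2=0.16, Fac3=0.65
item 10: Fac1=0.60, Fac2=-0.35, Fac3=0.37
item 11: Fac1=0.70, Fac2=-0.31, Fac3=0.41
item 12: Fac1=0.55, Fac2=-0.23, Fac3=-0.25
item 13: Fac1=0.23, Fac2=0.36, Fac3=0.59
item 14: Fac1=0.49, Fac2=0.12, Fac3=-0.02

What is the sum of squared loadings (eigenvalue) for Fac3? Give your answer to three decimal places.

2.088

SS loadings for Fac3 = 0.26² + 0.89² + 0.30² + 0.65² + 0.37² + 0.41² + (-0.25)² + 0.59² + (-0.02)² = 0.0676 + 0.7921 + 0.0900 + 0.4225 + 0.1369 + 0.1681 + 0.0625 + 0.3481 + 0.0004 = 2.0882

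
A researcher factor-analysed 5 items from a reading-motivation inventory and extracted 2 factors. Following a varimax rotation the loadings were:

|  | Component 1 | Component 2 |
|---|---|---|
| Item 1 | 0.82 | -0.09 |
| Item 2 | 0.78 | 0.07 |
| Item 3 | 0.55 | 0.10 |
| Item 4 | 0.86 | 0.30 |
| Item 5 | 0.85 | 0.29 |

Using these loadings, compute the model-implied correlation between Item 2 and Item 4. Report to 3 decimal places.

0.692

r̂ = Σ λ_i·λ_j across factors = (0.78)(0.86) + (0.07)(0.30)
  = +0.6708 +0.0210 = 0.6918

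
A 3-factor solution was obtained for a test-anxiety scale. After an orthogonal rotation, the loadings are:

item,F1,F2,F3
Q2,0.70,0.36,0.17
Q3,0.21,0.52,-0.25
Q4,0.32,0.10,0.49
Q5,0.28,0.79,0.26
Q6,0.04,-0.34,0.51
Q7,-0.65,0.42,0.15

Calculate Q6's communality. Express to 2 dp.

h² = 0.04² + (-0.34)² + 0.51² = 0.0016 + 0.1156 + 0.2601 = 0.3773

0.38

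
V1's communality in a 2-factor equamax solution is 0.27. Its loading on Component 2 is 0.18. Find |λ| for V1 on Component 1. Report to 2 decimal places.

Under orthogonal rotation h² = Σλ², so λ_Component 1² = h² − (0.0324) = 0.27 − 0.0324 = 0.2376.
|λ| = √0.2376 = 0.4874.

0.49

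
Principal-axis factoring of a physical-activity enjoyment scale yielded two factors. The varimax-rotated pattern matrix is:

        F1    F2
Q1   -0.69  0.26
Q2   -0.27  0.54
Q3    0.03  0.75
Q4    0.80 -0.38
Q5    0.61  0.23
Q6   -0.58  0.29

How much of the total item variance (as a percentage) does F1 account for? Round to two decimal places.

SS loadings for F1 = (-0.69)² + (-0.27)² + 0.03² + 0.80² + 0.61² + (-0.58)² = 1.8984
With 6 standardized items, total variance = 6. Proportion = 1.8984/6 = 0.3164 → 31.64%.

31.64%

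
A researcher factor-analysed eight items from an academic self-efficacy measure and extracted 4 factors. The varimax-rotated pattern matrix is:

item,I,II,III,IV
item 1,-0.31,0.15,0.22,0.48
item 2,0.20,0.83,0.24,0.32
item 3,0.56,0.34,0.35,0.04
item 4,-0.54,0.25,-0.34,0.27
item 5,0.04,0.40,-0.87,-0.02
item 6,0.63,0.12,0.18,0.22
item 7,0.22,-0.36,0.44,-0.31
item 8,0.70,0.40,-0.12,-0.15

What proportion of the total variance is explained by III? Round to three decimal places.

SS loadings for III = 0.22² + 0.24² + 0.35² + (-0.34)² + (-0.87)² + 0.18² + 0.44² + (-0.12)² = 1.3414
Proportion of variance = 1.3414 / 8 = 0.1677.

0.168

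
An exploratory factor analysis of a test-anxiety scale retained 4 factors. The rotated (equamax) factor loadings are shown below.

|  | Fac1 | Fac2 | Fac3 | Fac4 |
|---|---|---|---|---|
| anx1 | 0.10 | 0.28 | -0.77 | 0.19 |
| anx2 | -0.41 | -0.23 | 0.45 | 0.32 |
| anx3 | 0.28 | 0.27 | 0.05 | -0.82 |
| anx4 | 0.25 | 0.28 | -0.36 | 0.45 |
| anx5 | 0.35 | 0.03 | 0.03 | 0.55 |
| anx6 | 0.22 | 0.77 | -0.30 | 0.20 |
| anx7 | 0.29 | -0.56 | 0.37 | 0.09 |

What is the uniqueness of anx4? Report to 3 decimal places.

h² = 0.25² + 0.28² + (-0.36)² + 0.45² = 0.0625 + 0.0784 + 0.1296 + 0.2025 = 0.4730
Uniqueness u² = 1 − h² = 1 − 0.4730 = 0.5270

0.527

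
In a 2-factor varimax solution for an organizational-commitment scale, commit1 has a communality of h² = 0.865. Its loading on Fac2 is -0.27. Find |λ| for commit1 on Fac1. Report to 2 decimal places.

Under orthogonal rotation h² = Σλ², so λ_Fac1² = h² − (0.0729) = 0.865 − 0.0729 = 0.7921.
|λ| = √0.7921 = 0.8900.

0.89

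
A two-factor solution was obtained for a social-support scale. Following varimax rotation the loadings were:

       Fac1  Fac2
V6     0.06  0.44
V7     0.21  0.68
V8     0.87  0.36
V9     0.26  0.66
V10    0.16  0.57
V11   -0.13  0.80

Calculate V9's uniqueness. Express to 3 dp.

h² = 0.26² + 0.66² = 0.0676 + 0.4356 = 0.5032
Uniqueness u² = 1 − h² = 1 − 0.5032 = 0.4968

0.497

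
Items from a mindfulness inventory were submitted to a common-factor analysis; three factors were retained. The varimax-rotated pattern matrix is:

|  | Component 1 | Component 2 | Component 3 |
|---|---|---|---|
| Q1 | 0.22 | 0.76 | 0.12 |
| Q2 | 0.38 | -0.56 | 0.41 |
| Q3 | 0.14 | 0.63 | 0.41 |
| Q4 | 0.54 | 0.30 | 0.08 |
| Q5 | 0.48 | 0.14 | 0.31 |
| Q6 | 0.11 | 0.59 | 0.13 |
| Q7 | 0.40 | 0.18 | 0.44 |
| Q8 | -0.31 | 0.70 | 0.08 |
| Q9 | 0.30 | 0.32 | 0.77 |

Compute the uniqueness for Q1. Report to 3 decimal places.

h² = 0.22² + 0.76² + 0.12² = 0.0484 + 0.5776 + 0.0144 = 0.6404
Uniqueness u² = 1 − h² = 1 − 0.6404 = 0.3596

0.360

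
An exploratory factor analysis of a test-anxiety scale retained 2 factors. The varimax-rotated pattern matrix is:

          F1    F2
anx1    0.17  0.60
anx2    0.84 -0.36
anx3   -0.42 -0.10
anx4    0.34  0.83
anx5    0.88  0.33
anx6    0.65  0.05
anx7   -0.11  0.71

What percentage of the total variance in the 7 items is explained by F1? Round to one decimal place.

SS loadings for F1 = 0.17² + 0.84² + (-0.42)² + 0.34² + 0.88² + 0.65² + (-0.11)² = 2.2355
With 7 standardized items, total variance = 7. Proportion = 2.2355/7 = 0.3194 → 31.94%.

31.9%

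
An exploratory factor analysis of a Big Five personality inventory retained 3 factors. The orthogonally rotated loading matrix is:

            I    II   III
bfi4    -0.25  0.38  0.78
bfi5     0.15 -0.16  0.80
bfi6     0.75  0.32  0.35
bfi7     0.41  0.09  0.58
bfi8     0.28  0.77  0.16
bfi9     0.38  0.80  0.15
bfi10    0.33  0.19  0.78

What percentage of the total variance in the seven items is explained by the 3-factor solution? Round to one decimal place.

72.3%

SS loadings by factor: 1.1473, 1.5495, 2.3638; total = 5.0606.
Total variance with 7 standardized items is 7, so the solution explains 5.0606/7 = 0.7229 = 72.29%.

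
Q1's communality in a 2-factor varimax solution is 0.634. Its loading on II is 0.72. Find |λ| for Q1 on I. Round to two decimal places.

Under orthogonal rotation h² = Σλ², so λ_I² = h² − (0.5184) = 0.634 − 0.5184 = 0.1156.
|λ| = √0.1156 = 0.3400.

0.34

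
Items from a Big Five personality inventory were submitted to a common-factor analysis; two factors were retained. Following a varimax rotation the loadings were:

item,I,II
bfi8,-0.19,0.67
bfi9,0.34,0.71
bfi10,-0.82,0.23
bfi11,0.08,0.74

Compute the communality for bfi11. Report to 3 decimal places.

0.554

h² = 0.08² + 0.74² = 0.0064 + 0.5476 = 0.5540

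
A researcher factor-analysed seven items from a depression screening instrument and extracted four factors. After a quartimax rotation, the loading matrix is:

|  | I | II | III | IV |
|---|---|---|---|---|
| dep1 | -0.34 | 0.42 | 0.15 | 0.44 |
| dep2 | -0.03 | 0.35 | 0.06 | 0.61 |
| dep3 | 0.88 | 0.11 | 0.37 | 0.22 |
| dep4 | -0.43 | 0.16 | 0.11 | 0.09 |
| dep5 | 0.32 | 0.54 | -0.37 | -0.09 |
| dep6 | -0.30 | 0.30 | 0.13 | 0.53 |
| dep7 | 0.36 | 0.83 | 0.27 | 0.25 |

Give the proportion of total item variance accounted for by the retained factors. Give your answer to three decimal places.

Communalities: 0.5081, 0.4991, 0.9718, 0.2307, 0.5390, 0.4778, 0.9539; Σh² = 4.1804.
Total variance with 7 standardized items is 7, so the solution explains 4.1804/7 = 0.5972.

0.597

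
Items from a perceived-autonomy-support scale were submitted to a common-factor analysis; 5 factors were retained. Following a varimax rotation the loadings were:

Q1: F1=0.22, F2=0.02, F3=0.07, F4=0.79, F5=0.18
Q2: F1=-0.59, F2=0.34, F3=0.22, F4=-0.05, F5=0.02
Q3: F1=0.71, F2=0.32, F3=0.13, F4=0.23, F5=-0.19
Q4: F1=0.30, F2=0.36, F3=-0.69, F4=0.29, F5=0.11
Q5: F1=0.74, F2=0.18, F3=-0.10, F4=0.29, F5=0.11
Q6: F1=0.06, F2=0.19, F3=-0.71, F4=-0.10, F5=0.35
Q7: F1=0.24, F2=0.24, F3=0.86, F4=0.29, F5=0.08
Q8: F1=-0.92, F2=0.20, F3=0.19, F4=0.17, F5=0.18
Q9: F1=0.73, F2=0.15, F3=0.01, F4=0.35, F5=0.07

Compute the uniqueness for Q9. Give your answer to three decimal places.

h² = 0.73² + 0.15² + 0.01² + 0.35² + 0.07² = 0.5329 + 0.0225 + 0.0001 + 0.1225 + 0.0049 = 0.6829
Uniqueness u² = 1 − h² = 1 − 0.6829 = 0.3171

0.317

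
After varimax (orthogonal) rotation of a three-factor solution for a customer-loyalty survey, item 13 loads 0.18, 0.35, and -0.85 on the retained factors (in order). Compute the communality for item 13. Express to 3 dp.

0.877

h² = 0.18² + 0.35² + (-0.85)² = 0.0324 + 0.1225 + 0.7225 = 0.8774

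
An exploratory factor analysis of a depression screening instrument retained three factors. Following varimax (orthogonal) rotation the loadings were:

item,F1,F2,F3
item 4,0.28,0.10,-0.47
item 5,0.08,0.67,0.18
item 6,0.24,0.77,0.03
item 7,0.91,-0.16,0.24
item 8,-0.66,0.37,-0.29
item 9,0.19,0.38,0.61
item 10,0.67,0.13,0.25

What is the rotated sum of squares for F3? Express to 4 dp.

0.8305

SS loadings for F3 = (-0.47)² + 0.18² + 0.03² + 0.24² + (-0.29)² + 0.61² + 0.25² = 0.2209 + 0.0324 + 0.0009 + 0.0576 + 0.0841 + 0.3721 + 0.0625 = 0.8305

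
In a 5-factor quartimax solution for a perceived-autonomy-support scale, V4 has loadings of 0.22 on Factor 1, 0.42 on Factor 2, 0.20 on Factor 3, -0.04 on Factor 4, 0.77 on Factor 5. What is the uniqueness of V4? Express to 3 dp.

h² = 0.22² + 0.42² + 0.20² + (-0.04)² + 0.77² = 0.0484 + 0.1764 + 0.0400 + 0.0016 + 0.5929 = 0.8593
Uniqueness u² = 1 − h² = 1 − 0.8593 = 0.1407

0.141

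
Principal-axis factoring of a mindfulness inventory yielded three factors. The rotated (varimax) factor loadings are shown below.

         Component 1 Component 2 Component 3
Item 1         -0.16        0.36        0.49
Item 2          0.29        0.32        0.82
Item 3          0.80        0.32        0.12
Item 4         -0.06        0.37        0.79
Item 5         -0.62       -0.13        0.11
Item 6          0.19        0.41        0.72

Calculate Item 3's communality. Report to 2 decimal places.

0.76

h² = 0.80² + 0.32² + 0.12² = 0.6400 + 0.1024 + 0.0144 = 0.7568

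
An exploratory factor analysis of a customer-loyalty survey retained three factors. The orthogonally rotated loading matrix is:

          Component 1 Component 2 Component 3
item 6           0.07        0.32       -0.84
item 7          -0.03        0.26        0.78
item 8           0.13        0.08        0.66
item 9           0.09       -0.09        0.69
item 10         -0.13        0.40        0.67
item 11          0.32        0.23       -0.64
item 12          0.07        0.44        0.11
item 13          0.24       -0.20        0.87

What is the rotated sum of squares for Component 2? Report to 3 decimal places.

0.631

SS loadings for Component 2 = 0.32² + 0.26² + 0.08² + (-0.09)² + 0.40² + 0.23² + 0.44² + (-0.20)² = 0.1024 + 0.0676 + 0.0064 + 0.0081 + 0.1600 + 0.0529 + 0.1936 + 0.0400 = 0.6310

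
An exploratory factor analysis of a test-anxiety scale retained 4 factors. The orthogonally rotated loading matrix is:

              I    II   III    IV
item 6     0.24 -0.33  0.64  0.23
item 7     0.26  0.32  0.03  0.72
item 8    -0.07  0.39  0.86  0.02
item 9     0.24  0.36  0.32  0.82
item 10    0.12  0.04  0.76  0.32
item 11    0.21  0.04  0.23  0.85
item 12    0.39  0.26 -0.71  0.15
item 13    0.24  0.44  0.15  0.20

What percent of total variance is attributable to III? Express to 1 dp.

SS loadings for III = 0.64² + 0.03² + 0.86² + 0.32² + 0.76² + 0.23² + (-0.71)² + 0.15² = 2.4096
With 8 standardized items, total variance = 8. Proportion = 2.4096/8 = 0.3012 → 30.12%.

30.1%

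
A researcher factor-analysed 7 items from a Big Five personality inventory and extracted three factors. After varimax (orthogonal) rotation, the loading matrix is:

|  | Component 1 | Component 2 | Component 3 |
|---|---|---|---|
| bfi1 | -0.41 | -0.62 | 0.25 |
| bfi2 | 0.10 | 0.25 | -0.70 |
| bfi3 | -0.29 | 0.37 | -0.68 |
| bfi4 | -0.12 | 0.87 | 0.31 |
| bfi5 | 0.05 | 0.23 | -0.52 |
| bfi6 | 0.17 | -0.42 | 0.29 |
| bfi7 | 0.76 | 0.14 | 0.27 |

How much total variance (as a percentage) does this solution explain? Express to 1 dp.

57.3%

Communalities: 0.6150, 0.5625, 0.6834, 0.8674, 0.3258, 0.2894, 0.6701; Σh² = 4.0136.
Total variance with 7 standardized items is 7, so the solution explains 4.0136/7 = 0.5734 = 57.34%.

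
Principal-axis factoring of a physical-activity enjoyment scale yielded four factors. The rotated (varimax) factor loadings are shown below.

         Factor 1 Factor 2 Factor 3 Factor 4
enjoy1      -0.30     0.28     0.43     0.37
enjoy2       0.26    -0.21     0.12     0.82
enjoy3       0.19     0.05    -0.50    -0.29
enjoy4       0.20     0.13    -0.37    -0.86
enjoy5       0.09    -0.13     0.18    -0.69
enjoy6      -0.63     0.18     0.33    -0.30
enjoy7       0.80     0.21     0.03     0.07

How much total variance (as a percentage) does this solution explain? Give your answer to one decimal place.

Communalities: 0.4902, 0.7985, 0.3727, 0.9334, 0.5335, 0.6282, 0.6899; Σh² = 4.4464.
Total variance with 7 standardized items is 7, so the solution explains 4.4464/7 = 0.6352 = 63.52%.

63.5%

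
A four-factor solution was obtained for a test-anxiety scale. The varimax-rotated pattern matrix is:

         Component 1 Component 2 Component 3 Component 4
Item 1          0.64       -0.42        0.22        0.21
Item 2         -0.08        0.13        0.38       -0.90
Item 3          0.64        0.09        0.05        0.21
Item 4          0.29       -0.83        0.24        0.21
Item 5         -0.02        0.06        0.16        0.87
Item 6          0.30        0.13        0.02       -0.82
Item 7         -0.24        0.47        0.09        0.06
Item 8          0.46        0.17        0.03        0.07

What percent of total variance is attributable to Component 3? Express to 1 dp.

3.6%

SS loadings for Component 3 = 0.22² + 0.38² + 0.05² + 0.24² + 0.16² + 0.02² + 0.09² + 0.03² = 0.2879
With 8 standardized items, total variance = 8. Proportion = 0.2879/8 = 0.0360 → 3.60%.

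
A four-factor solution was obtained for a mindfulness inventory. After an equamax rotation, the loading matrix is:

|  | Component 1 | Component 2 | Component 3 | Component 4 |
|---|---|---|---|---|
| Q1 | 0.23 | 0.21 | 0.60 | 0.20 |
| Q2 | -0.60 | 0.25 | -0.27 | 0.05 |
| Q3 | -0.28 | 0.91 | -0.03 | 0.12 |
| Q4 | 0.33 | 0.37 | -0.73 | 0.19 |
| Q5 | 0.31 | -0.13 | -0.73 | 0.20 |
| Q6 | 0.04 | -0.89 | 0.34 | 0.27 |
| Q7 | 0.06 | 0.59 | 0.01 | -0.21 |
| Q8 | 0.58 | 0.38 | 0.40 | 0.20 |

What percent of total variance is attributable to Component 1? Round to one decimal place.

13.0%

SS loadings for Component 1 = 0.23² + (-0.60)² + (-0.28)² + 0.33² + 0.31² + 0.04² + 0.06² + 0.58² = 1.0379
With 8 standardized items, total variance = 8. Proportion = 1.0379/8 = 0.1297 → 12.97%.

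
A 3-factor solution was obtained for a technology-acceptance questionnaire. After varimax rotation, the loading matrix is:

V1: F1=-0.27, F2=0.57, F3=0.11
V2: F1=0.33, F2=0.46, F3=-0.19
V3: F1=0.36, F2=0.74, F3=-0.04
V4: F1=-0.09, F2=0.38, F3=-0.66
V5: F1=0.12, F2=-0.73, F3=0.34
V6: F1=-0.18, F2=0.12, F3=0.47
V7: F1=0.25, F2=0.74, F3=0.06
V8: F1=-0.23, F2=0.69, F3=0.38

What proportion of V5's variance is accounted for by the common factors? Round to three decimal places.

h² = 0.12² + (-0.73)² + 0.34² = 0.0144 + 0.5329 + 0.1156 = 0.6629

0.663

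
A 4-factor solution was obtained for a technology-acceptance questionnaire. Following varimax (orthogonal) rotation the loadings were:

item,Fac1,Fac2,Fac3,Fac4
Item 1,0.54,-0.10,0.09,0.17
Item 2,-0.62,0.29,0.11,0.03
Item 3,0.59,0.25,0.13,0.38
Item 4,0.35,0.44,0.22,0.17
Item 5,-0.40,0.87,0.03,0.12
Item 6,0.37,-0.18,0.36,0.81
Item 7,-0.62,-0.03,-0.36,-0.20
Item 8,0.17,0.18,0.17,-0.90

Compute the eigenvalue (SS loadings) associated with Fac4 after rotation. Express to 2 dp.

SS loadings for Fac4 = 0.17² + 0.03² + 0.38² + 0.17² + 0.12² + 0.81² + (-0.20)² + (-0.90)² = 0.0289 + 0.0009 + 0.1444 + 0.0289 + 0.0144 + 0.6561 + 0.0400 + 0.8100 = 1.7236

1.72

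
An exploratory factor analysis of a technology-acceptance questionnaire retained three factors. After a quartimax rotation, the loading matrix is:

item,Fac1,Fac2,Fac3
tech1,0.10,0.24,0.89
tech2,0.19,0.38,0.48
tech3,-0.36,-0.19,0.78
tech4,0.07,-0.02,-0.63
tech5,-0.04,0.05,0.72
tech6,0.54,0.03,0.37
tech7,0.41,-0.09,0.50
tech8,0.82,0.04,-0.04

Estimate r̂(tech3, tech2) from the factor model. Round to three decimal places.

r̂ = Σ λ_i·λ_j across factors = (-0.36)(0.19) + (-0.19)(0.38) + (0.78)(0.48)
  = -0.0684 -0.0722 +0.3744 = 0.2338

0.234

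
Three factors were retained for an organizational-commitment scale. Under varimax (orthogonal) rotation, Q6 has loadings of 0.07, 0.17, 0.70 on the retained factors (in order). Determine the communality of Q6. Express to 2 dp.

h² = 0.07² + 0.17² + 0.70² = 0.0049 + 0.0289 + 0.4900 = 0.5238

0.52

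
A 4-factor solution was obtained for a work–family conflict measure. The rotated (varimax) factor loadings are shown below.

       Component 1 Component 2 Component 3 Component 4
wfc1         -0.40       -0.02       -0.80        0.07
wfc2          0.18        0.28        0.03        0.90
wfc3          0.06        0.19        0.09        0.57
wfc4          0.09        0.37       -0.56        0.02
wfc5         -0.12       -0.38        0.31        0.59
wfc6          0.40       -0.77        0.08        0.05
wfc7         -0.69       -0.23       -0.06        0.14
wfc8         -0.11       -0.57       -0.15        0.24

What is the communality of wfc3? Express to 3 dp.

h² = 0.06² + 0.19² + 0.09² + 0.57² = 0.0036 + 0.0361 + 0.0081 + 0.3249 = 0.3727

0.373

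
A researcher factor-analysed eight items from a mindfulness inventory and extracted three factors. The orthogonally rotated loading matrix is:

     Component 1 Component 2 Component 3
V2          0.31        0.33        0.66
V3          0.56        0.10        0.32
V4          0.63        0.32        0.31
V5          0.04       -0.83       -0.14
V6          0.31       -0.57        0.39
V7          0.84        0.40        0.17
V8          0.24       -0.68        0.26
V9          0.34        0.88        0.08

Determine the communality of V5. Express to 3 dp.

h² = 0.04² + (-0.83)² + (-0.14)² = 0.0016 + 0.6889 + 0.0196 = 0.7101

0.710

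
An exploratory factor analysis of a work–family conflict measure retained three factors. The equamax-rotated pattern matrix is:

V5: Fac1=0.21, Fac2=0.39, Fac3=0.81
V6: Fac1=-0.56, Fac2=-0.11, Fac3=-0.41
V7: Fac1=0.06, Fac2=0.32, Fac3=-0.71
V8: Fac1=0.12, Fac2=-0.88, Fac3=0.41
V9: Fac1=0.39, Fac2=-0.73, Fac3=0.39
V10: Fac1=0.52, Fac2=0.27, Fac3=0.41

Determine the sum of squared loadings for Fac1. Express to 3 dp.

SS loadings for Fac1 = 0.21² + (-0.56)² + 0.06² + 0.12² + 0.39² + 0.52² = 0.0441 + 0.3136 + 0.0036 + 0.0144 + 0.1521 + 0.2704 = 0.7982

0.798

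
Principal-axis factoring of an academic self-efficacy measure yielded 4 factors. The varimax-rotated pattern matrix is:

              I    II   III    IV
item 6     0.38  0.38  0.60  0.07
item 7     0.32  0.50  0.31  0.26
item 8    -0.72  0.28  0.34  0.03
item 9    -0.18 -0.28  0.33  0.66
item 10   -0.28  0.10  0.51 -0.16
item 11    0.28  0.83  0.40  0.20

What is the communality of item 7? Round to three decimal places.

0.516

h² = 0.32² + 0.50² + 0.31² + 0.26² = 0.1024 + 0.2500 + 0.0961 + 0.0676 = 0.5161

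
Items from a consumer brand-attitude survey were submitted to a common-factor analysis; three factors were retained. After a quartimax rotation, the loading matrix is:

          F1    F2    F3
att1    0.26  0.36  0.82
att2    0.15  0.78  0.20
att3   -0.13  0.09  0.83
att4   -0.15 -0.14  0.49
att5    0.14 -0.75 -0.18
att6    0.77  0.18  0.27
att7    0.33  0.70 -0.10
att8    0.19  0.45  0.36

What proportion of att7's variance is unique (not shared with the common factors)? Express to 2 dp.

0.39

h² = 0.33² + 0.70² + (-0.10)² = 0.1089 + 0.4900 + 0.0100 = 0.6089
Uniqueness u² = 1 − h² = 1 − 0.6089 = 0.3911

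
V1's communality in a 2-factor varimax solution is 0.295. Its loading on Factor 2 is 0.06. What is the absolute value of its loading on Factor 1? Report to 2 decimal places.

0.54

Under orthogonal rotation h² = Σλ², so λ_Factor 1² = h² − (0.0036) = 0.295 − 0.0036 = 0.2914.
|λ| = √0.2914 = 0.5398.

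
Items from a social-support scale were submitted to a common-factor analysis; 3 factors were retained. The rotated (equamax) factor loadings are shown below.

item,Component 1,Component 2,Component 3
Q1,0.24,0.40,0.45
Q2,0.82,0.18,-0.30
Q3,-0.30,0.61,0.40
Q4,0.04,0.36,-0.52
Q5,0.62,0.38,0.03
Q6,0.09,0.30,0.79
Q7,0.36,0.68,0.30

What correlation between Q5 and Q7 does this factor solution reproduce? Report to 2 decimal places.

0.49

r̂ = Σ λ_i·λ_j across factors = (0.62)(0.36) + (0.38)(0.68) + (0.03)(0.30)
  = +0.2232 +0.2584 +0.0090 = 0.4906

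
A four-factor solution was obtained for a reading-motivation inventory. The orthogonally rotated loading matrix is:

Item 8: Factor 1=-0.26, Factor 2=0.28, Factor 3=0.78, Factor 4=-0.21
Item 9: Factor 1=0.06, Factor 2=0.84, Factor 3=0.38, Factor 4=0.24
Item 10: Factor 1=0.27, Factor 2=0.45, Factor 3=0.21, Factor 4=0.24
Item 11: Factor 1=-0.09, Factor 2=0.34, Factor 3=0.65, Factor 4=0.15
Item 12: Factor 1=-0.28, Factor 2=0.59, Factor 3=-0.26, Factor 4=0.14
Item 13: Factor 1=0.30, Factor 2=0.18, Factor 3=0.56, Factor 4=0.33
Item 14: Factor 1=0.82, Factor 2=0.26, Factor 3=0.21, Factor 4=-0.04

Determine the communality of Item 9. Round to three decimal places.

0.911

h² = 0.06² + 0.84² + 0.38² + 0.24² = 0.0036 + 0.7056 + 0.1444 + 0.0576 = 0.9112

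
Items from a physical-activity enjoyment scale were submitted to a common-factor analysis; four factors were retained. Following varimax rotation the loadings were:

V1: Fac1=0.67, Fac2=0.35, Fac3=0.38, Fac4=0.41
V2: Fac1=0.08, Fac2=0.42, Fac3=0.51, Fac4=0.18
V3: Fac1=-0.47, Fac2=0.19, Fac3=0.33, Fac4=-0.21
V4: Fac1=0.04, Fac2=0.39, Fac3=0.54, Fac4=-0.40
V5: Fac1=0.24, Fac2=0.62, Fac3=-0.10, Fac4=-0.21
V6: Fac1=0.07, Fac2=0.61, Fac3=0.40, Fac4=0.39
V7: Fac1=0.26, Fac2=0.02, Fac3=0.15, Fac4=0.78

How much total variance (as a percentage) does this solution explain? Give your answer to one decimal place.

SS loadings by factor: 0.8079, 1.2440, 0.9975, 1.2092; total = 4.2586.
Total variance with 7 standardized items is 7, so the solution explains 4.2586/7 = 0.6084 = 60.84%.

60.8%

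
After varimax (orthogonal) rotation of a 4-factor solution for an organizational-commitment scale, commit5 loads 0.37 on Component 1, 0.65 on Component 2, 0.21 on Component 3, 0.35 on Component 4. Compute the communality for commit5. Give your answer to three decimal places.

0.726

h² = 0.37² + 0.65² + 0.21² + 0.35² = 0.1369 + 0.4225 + 0.0441 + 0.1225 = 0.7260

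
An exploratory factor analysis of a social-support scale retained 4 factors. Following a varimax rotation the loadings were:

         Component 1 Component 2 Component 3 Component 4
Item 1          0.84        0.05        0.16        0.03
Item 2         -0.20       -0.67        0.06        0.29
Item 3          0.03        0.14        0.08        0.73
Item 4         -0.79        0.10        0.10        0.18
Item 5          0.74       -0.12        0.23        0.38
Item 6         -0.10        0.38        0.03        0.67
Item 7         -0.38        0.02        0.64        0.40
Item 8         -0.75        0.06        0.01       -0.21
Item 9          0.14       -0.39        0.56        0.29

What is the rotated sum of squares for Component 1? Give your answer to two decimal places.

2.65

SS loadings for Component 1 = 0.84² + (-0.20)² + 0.03² + (-0.79)² + 0.74² + (-0.10)² + (-0.38)² + (-0.75)² + 0.14² = 0.7056 + 0.0400 + 0.0009 + 0.6241 + 0.5476 + 0.0100 + 0.1444 + 0.5625 + 0.0196 = 2.6547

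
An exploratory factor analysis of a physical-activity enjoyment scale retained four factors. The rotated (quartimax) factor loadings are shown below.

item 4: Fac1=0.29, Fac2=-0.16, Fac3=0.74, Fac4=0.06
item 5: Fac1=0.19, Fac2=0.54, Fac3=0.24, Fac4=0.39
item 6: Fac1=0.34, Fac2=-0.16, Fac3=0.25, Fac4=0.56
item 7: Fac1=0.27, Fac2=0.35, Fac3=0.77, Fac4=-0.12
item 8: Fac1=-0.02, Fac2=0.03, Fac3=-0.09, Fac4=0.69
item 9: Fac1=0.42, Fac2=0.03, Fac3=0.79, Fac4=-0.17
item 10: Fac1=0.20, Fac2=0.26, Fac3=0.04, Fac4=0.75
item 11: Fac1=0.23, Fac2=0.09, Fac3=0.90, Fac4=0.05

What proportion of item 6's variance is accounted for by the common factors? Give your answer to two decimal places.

h² = 0.34² + (-0.16)² + 0.25² + 0.56² = 0.1156 + 0.0256 + 0.0625 + 0.3136 = 0.5173

0.52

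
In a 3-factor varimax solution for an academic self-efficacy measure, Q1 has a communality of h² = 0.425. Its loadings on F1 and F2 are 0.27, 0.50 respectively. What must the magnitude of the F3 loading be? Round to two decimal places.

Under orthogonal rotation h² = Σλ², so λ_F3² = h² − (0.3229) = 0.425 − 0.3229 = 0.1021.
|λ| = √0.1021 = 0.3195.

0.32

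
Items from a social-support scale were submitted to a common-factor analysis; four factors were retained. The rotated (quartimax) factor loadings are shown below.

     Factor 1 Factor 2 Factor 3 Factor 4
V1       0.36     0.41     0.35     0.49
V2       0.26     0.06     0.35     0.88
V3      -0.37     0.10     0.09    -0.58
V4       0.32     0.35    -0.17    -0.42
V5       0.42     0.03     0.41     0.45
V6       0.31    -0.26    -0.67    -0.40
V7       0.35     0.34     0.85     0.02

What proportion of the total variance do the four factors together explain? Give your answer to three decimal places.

SS loadings by factor: 0.8315, 0.4883, 1.6215, 1.8902; total = 4.8315.
Total variance with 7 standardized items is 7, so the solution explains 4.8315/7 = 0.6902.

0.690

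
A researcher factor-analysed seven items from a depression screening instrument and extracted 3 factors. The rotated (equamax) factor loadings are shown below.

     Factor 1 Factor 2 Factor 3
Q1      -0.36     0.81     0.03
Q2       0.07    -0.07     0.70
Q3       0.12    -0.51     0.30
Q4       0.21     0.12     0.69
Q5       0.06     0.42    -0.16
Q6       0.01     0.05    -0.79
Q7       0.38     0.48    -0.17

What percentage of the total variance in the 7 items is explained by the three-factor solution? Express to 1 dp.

Communalities: 0.7866, 0.4998, 0.3645, 0.5346, 0.2056, 0.6267, 0.4037; Σh² = 3.4215.
Total variance with 7 standardized items is 7, so the solution explains 3.4215/7 = 0.4888 = 48.88%.

48.9%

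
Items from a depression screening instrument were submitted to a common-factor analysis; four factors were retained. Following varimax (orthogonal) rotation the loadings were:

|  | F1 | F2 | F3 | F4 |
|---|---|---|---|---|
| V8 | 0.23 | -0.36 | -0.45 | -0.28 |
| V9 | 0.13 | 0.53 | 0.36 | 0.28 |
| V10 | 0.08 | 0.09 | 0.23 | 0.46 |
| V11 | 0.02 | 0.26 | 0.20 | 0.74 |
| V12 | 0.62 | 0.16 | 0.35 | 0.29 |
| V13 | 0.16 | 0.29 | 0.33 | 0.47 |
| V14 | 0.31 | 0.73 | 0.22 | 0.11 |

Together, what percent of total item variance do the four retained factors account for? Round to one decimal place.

SS loadings by factor: 0.5827, 1.1288, 0.7048, 1.2331; total = 3.6494.
Total variance with 7 standardized items is 7, so the solution explains 3.6494/7 = 0.5213 = 52.13%.

52.1%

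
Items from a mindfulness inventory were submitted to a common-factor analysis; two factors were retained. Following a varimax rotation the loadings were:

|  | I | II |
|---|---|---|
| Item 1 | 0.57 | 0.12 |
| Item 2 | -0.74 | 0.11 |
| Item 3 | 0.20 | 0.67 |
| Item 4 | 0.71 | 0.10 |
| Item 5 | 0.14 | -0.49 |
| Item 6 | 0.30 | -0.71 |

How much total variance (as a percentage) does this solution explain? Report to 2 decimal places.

SS loadings by factor: 1.5262, 1.2296; total = 2.7558.
Total variance with 6 standardized items is 6, so the solution explains 2.7558/6 = 0.4593 = 45.93%.

45.93%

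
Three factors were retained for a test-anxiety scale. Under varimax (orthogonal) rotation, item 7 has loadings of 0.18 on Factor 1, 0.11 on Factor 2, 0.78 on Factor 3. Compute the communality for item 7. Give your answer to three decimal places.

0.653

h² = 0.18² + 0.11² + 0.78² = 0.0324 + 0.0121 + 0.6084 = 0.6529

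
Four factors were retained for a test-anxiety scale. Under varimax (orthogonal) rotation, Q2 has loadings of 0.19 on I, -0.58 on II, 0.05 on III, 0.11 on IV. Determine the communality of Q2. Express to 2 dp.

0.39

h² = 0.19² + (-0.58)² + 0.05² + 0.11² = 0.0361 + 0.3364 + 0.0025 + 0.0121 = 0.3871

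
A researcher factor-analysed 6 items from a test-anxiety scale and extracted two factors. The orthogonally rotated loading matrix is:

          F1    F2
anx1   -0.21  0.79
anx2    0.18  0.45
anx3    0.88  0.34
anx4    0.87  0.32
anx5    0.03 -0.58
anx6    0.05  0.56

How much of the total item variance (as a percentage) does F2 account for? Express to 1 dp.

28.2%

SS loadings for F2 = 0.79² + 0.45² + 0.34² + 0.32² + (-0.58)² + 0.56² = 1.6946
With 6 standardized items, total variance = 6. Proportion = 1.6946/6 = 0.2824 → 28.24%.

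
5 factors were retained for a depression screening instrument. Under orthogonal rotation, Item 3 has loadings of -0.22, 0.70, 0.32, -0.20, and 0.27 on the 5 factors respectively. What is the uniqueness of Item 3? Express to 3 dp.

0.246

h² = (-0.22)² + 0.70² + 0.32² + (-0.20)² + 0.27² = 0.0484 + 0.4900 + 0.1024 + 0.0400 + 0.0729 = 0.7537
Uniqueness u² = 1 − h² = 1 − 0.7537 = 0.2463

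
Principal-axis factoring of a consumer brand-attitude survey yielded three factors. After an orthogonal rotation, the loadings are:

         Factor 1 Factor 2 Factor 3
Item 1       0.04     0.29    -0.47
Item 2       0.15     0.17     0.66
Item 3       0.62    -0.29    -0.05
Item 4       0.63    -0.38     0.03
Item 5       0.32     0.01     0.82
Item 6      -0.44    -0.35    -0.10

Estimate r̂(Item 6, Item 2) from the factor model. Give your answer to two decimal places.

r̂ = Σ λ_i·λ_j across factors = (-0.44)(0.15) + (-0.35)(0.17) + (-0.10)(0.66)
  = -0.0660 -0.0595 -0.0660 = -0.1915

-0.19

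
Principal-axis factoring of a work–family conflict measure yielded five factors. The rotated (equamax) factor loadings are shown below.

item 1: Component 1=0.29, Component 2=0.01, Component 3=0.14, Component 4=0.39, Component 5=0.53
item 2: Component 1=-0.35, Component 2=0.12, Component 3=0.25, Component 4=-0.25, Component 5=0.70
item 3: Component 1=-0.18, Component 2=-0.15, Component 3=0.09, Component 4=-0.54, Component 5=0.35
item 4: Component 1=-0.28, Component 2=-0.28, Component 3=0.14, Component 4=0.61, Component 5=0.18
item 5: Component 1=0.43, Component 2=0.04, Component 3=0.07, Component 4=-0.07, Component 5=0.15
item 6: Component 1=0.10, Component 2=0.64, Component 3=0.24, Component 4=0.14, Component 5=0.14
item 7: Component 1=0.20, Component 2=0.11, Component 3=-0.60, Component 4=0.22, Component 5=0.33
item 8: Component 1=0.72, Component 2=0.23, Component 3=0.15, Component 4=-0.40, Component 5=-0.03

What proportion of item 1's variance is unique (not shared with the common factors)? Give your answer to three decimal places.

0.463

h² = 0.29² + 0.01² + 0.14² + 0.39² + 0.53² = 0.0841 + 0.0001 + 0.0196 + 0.1521 + 0.2809 = 0.5368
Uniqueness u² = 1 − h² = 1 − 0.5368 = 0.4632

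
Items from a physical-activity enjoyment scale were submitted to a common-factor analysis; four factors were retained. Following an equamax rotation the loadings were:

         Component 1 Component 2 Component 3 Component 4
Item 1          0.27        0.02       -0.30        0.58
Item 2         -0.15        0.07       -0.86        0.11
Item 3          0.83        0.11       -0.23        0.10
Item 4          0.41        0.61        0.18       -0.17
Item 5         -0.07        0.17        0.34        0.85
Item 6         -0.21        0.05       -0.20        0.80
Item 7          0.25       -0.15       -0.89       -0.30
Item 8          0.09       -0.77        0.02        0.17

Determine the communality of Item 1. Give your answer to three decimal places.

0.500

h² = 0.27² + 0.02² + (-0.30)² + 0.58² = 0.0729 + 0.0004 + 0.0900 + 0.3364 = 0.4997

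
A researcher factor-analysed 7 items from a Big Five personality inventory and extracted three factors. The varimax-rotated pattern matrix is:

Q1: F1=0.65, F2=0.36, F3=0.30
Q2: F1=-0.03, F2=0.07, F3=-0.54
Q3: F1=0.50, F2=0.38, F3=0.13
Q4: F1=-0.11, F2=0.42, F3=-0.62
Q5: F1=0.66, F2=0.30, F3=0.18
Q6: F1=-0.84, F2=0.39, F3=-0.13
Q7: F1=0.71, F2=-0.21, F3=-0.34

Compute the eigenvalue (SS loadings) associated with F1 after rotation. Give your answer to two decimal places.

2.33

SS loadings for F1 = 0.65² + (-0.03)² + 0.50² + (-0.11)² + 0.66² + (-0.84)² + 0.71² = 0.4225 + 0.0009 + 0.2500 + 0.0121 + 0.4356 + 0.7056 + 0.5041 = 2.3308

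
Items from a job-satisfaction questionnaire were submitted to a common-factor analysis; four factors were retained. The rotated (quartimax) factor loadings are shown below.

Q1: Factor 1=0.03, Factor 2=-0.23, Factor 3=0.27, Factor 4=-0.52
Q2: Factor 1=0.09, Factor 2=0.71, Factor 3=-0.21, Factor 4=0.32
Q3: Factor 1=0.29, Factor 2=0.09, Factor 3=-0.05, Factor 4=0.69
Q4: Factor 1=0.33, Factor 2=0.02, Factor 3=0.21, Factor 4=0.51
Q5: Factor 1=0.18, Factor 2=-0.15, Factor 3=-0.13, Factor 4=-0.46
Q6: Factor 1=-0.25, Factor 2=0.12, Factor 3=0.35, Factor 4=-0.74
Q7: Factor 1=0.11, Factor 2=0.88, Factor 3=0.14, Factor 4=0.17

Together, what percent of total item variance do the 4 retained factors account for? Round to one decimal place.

55.8%

SS loadings by factor: 0.3090, 1.3768, 0.3226, 1.8971; total = 3.9055.
Total variance with 7 standardized items is 7, so the solution explains 3.9055/7 = 0.5579 = 55.79%.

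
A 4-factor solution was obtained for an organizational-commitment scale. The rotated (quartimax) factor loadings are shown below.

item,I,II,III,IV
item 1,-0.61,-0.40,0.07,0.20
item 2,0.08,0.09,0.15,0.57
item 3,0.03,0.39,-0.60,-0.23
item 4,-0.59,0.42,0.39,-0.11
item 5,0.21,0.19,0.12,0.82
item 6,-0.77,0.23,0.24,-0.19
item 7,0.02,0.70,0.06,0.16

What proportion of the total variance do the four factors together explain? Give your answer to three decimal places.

SS loadings by factor: 1.3649, 1.0756, 0.6151, 1.1640; total = 4.2196.
Total variance with 7 standardized items is 7, so the solution explains 4.2196/7 = 0.6028.

0.603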